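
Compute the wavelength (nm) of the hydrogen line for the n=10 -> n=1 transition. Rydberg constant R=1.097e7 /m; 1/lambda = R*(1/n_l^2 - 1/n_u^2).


1/lambda = R * (1/n_l^2 - 1/n_u^2)
= 1.097e7 * (1/1^2 - 1/10^2)
= 1.097e7 * (1.0 - 0.01)
= 1.097e7 * 0.99
= 1.0860e+07 /m
lambda = 1 / 1.0860e+07 = 92.0785 nm

92.0785


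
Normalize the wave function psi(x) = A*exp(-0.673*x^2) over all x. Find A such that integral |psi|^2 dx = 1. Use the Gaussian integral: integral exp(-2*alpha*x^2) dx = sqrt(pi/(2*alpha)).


integral |psi|^2 dx = A^2 * sqrt(pi/(2*alpha)) = 1
A^2 = sqrt(2*alpha/pi)
= sqrt(2 * 0.673 / pi)
= 0.654557
A = sqrt(0.654557)
= 0.809

0.809


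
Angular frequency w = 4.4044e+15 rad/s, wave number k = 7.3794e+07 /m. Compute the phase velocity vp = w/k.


vp = w / k
= 4.4044e+15 / 7.3794e+07
= 5.9685e+07 m/s

5.9685e+07


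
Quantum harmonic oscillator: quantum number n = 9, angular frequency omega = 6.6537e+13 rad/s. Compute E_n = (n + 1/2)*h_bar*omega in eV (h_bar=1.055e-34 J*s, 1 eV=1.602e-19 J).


E = (n + 1/2) * h_bar * omega
= (9 + 0.5) * 1.055e-34 * 6.6537e+13
= 9.5 * 7.0197e-21
= 6.6687e-20 J
= 0.4163 eV

0.4163


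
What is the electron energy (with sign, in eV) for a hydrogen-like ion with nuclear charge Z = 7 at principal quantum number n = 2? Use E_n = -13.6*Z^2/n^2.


E_n = -13.6 * Z^2 / n^2
= -13.6 * 7^2 / 2^2
= -13.6 * 49 / 4
= -166.6 eV

-166.6


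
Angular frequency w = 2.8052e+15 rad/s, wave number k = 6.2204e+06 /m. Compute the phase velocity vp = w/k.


vp = w / k
= 2.8052e+15 / 6.2204e+06
= 4.5097e+08 m/s

4.5097e+08


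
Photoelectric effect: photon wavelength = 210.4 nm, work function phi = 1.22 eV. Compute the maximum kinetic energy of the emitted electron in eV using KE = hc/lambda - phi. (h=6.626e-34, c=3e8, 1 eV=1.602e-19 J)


E_photon = hc / lambda
= (6.626e-34)(3e8) / (210.4e-9)
= 9.4477e-19 J
= 5.8975 eV
KE = E_photon - phi
= 5.8975 - 1.22
= 4.6775 eV

4.6775


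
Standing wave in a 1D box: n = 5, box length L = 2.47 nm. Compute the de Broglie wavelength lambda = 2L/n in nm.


lambda = 2L / n
= 2 * 2.47 / 5
= 4.94 / 5
= 0.988 nm

0.988


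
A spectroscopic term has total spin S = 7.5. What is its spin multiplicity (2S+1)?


Spin multiplicity = 2S + 1
= 2 * 7.5 + 1
= 15.0 + 1
= 16

16


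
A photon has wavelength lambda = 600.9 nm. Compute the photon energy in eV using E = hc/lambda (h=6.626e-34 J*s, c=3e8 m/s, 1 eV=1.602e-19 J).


E = hc / lambda
= (6.626e-34)(3e8) / (600.9e-9)
= 1.9878e-25 / 6.0090e-07
= 3.3080e-19 J
Converting to eV: 3.3080e-19 / 1.602e-19
= 2.0649 eV

2.0649


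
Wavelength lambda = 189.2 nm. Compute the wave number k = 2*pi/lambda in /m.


k = 2 * pi / lambda
= 6.2832 / (189.2e-9)
= 6.2832 / 1.8920e-07
= 3.3209e+07 /m

3.3209e+07


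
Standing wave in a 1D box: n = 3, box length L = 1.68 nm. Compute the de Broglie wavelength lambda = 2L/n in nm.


lambda = 2L / n
= 2 * 1.68 / 3
= 3.36 / 3
= 1.12 nm

1.12


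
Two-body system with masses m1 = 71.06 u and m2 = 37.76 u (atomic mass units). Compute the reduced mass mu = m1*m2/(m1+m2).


mu = m1 * m2 / (m1 + m2)
= 71.06 * 37.76 / (71.06 + 37.76)
= 2683.2256 / 108.82
= 24.6575 u

24.6575


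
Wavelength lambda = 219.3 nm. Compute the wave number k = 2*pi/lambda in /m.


k = 2 * pi / lambda
= 6.2832 / (219.3e-9)
= 6.2832 / 2.1930e-07
= 2.8651e+07 /m

2.8651e+07


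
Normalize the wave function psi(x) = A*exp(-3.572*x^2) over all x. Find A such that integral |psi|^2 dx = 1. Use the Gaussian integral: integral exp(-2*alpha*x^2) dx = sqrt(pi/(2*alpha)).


integral |psi|^2 dx = A^2 * sqrt(pi/(2*alpha)) = 1
A^2 = sqrt(2*alpha/pi)
= sqrt(2 * 3.572 / pi)
= 1.507981
A = sqrt(1.507981)
= 1.228

1.228


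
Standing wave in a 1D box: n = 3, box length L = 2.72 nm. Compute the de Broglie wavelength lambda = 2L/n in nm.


lambda = 2L / n
= 2 * 2.72 / 3
= 5.44 / 3
= 1.8133 nm

1.8133


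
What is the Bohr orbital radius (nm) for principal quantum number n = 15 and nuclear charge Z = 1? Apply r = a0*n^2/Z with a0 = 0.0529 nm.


r = a0 * n^2 / Z
= 0.0529 * 15^2 / 1
= 0.0529 * 225 / 1
= 11.9025 nm

11.9025


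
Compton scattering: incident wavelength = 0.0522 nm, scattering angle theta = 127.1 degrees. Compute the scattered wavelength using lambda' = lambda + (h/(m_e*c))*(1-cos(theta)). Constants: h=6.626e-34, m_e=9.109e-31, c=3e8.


Compton wavelength: h/(m_e*c) = 2.4247e-12 m
d_lambda = 2.4247e-12 * (1 - cos(127.1 deg))
= 2.4247e-12 * 1.603208
= 3.8873e-12 m = 0.003887 nm
lambda' = 0.0522 + 0.003887
= 0.056087 nm

0.056087


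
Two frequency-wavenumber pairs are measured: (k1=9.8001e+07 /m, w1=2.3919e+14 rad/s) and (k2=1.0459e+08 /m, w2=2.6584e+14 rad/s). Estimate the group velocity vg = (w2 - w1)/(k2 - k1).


vg = (w2 - w1) / (k2 - k1)
= (2.6584e+14 - 2.3919e+14) / (1.0459e+08 - 9.8001e+07)
= 2.6650e+13 / 6.5890e+06
= 4.0446e+06 m/s

4.0446e+06


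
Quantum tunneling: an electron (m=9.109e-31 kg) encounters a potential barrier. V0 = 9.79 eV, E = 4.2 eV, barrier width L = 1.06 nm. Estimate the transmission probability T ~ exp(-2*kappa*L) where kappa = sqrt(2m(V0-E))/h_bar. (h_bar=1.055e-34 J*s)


V0 - E = 5.59 eV = 8.9552e-19 J
kappa = sqrt(2 * m * (V0-E)) / h_bar
= sqrt(2 * 9.109e-31 * 8.9552e-19) / 1.055e-34
= 1.2107e+10 /m
2*kappa*L = 2 * 1.2107e+10 * 1.06e-9
= 25.6668
T = exp(-25.6668) = 7.129702e-12

7.129702e-12


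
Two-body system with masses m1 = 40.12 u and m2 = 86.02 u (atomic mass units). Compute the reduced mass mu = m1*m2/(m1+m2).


mu = m1 * m2 / (m1 + m2)
= 40.12 * 86.02 / (40.12 + 86.02)
= 3451.1224 / 126.14
= 27.3595 u

27.3595


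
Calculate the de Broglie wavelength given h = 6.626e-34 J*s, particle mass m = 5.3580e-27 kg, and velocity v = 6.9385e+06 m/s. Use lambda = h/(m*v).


lambda = h / (m * v)
= 6.626e-34 / (5.3580e-27 * 6.9385e+06)
= 6.626e-34 / 3.7176e-20
= 1.7823e-14 m

1.7823e-14


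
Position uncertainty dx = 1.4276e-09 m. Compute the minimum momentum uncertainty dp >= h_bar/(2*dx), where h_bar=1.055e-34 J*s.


dp = h_bar / (2 * dx)
= 1.055e-34 / (2 * 1.4276e-09)
= 1.055e-34 / 2.8552e-09
= 3.6950e-26 kg*m/s

3.6950e-26


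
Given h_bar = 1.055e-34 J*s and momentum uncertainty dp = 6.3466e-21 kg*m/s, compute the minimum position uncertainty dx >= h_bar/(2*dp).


dx = h_bar / (2 * dp)
= 1.055e-34 / (2 * 6.3466e-21)
= 1.055e-34 / 1.2693e-20
= 8.3115e-15 m

8.3115e-15


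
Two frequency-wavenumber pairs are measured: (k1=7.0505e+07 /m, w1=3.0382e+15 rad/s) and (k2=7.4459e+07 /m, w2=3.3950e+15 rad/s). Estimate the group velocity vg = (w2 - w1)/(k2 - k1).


vg = (w2 - w1) / (k2 - k1)
= (3.3950e+15 - 3.0382e+15) / (7.4459e+07 - 7.0505e+07)
= 3.5680e+14 / 3.9540e+06
= 9.0238e+07 m/s

9.0238e+07


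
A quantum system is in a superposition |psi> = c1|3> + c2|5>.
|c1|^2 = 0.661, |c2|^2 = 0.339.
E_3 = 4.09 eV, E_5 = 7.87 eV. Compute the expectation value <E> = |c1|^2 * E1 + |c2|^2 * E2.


<E> = |c1|^2 * E1 + |c2|^2 * E2
= 0.661 * 4.09 + 0.339 * 7.87
= 2.7035 + 2.6679
= 5.3714 eV

5.3714


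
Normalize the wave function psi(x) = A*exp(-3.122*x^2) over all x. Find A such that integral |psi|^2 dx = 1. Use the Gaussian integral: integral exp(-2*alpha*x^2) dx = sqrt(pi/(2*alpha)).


integral |psi|^2 dx = A^2 * sqrt(pi/(2*alpha)) = 1
A^2 = sqrt(2*alpha/pi)
= sqrt(2 * 3.122 / pi)
= 1.409797
A = sqrt(1.409797)
= 1.1873

1.1873


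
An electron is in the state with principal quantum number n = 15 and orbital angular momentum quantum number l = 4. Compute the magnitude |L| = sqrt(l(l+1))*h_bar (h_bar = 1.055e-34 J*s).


L = sqrt(l*(l+1)) * h_bar
= sqrt(4 * 5) * 1.055e-34
= sqrt(20) * 1.055e-34
= 4.4721 * 1.055e-34
= 4.7181e-34 J*s

4.7181e-34


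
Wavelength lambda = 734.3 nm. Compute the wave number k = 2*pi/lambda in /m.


k = 2 * pi / lambda
= 6.2832 / (734.3e-9)
= 6.2832 / 7.3430e-07
= 8.5567e+06 /m

8.5567e+06


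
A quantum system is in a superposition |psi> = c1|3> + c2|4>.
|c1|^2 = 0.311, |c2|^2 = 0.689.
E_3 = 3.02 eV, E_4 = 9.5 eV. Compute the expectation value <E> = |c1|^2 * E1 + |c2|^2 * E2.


<E> = |c1|^2 * E1 + |c2|^2 * E2
= 0.311 * 3.02 + 0.689 * 9.5
= 0.9392 + 6.5455
= 7.4847 eV

7.4847


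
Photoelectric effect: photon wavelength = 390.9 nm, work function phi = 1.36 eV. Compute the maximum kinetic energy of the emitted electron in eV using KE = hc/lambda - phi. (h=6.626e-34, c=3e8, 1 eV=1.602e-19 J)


E_photon = hc / lambda
= (6.626e-34)(3e8) / (390.9e-9)
= 5.0852e-19 J
= 3.1743 eV
KE = E_photon - phi
= 3.1743 - 1.36
= 1.8143 eV

1.8143


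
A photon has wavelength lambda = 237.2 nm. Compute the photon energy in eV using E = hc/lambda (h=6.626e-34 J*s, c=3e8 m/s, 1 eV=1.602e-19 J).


E = hc / lambda
= (6.626e-34)(3e8) / (237.2e-9)
= 1.9878e-25 / 2.3720e-07
= 8.3803e-19 J
Converting to eV: 8.3803e-19 / 1.602e-19
= 5.2311 eV

5.2311


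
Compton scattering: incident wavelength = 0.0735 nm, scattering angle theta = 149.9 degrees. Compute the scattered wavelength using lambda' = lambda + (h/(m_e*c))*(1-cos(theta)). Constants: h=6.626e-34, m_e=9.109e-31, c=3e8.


Compton wavelength: h/(m_e*c) = 2.4247e-12 m
d_lambda = 2.4247e-12 * (1 - cos(149.9 deg))
= 2.4247e-12 * 1.865151
= 4.5224e-12 m = 0.004522 nm
lambda' = 0.0735 + 0.004522
= 0.078022 nm

0.078022


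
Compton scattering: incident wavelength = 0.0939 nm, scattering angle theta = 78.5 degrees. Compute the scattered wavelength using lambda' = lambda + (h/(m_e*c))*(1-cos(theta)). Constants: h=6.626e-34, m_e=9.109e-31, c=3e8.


Compton wavelength: h/(m_e*c) = 2.4247e-12 m
d_lambda = 2.4247e-12 * (1 - cos(78.5 deg))
= 2.4247e-12 * 0.800632
= 1.9413e-12 m = 0.001941 nm
lambda' = 0.0939 + 0.001941
= 0.095841 nm

0.095841


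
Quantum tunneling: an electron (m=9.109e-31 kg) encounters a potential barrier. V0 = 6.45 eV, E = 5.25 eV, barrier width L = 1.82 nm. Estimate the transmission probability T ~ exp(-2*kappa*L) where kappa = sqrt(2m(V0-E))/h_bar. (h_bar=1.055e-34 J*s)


V0 - E = 1.2 eV = 1.9224e-19 J
kappa = sqrt(2 * m * (V0-E)) / h_bar
= sqrt(2 * 9.109e-31 * 1.9224e-19) / 1.055e-34
= 5.6094e+09 /m
2*kappa*L = 2 * 5.6094e+09 * 1.82e-9
= 20.4184
T = exp(-20.4184) = 1.356478e-09

1.356478e-09


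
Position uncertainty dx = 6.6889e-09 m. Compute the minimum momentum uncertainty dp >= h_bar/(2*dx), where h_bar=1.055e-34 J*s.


dp = h_bar / (2 * dx)
= 1.055e-34 / (2 * 6.6889e-09)
= 1.055e-34 / 1.3378e-08
= 7.8862e-27 kg*m/s

7.8862e-27


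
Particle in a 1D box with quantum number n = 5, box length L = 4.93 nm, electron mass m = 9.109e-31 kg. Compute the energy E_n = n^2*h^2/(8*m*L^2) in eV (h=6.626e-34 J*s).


E = n^2 * h^2 / (8 * m * L^2)
= 5^2 * (6.626e-34)^2 / (8 * 9.109e-31 * (4.93e-9)^2)
= 25 * 4.3904e-67 / (8 * 9.109e-31 * 2.4305e-17)
= 6.1971e-20 J
= 0.3868 eV

0.3868


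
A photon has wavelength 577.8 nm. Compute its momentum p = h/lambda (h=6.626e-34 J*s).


p = h / lambda
= 6.626e-34 / (577.8e-9)
= 6.626e-34 / 5.7780e-07
= 1.1468e-27 kg*m/s

1.1468e-27


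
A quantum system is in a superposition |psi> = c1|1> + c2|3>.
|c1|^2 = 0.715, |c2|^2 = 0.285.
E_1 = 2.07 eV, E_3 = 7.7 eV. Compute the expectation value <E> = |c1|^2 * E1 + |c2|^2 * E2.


<E> = |c1|^2 * E1 + |c2|^2 * E2
= 0.715 * 2.07 + 0.285 * 7.7
= 1.48 + 2.1945
= 3.6745 eV

3.6745


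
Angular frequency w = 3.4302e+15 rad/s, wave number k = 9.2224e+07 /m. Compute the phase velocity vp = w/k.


vp = w / k
= 3.4302e+15 / 9.2224e+07
= 3.7194e+07 m/s

3.7194e+07


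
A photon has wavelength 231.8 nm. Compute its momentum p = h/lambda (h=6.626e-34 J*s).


p = h / lambda
= 6.626e-34 / (231.8e-9)
= 6.626e-34 / 2.3180e-07
= 2.8585e-27 kg*m/s

2.8585e-27


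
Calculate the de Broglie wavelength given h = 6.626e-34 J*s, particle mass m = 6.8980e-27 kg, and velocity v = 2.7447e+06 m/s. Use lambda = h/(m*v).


lambda = h / (m * v)
= 6.626e-34 / (6.8980e-27 * 2.7447e+06)
= 6.626e-34 / 1.8933e-20
= 3.4997e-14 m

3.4997e-14


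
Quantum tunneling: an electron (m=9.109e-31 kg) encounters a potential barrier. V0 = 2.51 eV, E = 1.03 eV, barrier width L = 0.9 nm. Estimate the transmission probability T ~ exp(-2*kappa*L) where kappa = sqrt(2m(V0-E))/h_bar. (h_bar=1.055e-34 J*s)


V0 - E = 1.48 eV = 2.3710e-19 J
kappa = sqrt(2 * m * (V0-E)) / h_bar
= sqrt(2 * 9.109e-31 * 2.3710e-19) / 1.055e-34
= 6.2296e+09 /m
2*kappa*L = 2 * 6.2296e+09 * 0.9e-9
= 11.2133
T = exp(-11.2133) = 1.349386e-05

1.349386e-05


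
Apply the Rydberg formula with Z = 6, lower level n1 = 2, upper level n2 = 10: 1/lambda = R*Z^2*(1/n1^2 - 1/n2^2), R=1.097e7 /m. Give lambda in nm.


1/lambda = R * Z^2 * (1/n1^2 - 1/n2^2)
= 1.097e7 * 6^2 * (1/2^2 - 1/10^2)
= 1.097e7 * 36 * (0.25 - 0.01)
= 9.4781e+07 /m
lambda = 1 / 9.4781e+07
= 10.5507 nm

10.5507


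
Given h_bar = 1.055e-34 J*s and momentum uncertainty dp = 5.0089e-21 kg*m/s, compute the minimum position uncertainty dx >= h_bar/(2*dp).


dx = h_bar / (2 * dp)
= 1.055e-34 / (2 * 5.0089e-21)
= 1.055e-34 / 1.0018e-20
= 1.0531e-14 m

1.0531e-14


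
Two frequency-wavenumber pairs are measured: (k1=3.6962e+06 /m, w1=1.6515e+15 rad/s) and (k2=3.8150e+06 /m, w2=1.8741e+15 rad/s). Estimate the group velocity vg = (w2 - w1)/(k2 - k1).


vg = (w2 - w1) / (k2 - k1)
= (1.8741e+15 - 1.6515e+15) / (3.8150e+06 - 3.6962e+06)
= 2.2260e+14 / 1.1880e+05
= 1.8737e+09 m/s

1.8737e+09


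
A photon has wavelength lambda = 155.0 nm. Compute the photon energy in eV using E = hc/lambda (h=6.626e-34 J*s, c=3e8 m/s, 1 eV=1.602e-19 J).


E = hc / lambda
= (6.626e-34)(3e8) / (155.0e-9)
= 1.9878e-25 / 1.5500e-07
= 1.2825e-18 J
Converting to eV: 1.2825e-18 / 1.602e-19
= 8.0053 eV

8.0053


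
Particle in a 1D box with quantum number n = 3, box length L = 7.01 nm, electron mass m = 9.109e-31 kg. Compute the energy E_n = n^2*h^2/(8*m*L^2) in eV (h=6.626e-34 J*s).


E = n^2 * h^2 / (8 * m * L^2)
= 3^2 * (6.626e-34)^2 / (8 * 9.109e-31 * (7.01e-9)^2)
= 9 * 4.3904e-67 / (8 * 9.109e-31 * 4.9140e-17)
= 1.1034e-20 J
= 0.0689 eV

0.0689


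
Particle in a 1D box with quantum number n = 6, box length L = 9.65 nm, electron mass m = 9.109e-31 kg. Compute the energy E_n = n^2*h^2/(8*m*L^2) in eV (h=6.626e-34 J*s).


E = n^2 * h^2 / (8 * m * L^2)
= 6^2 * (6.626e-34)^2 / (8 * 9.109e-31 * (9.65e-9)^2)
= 36 * 4.3904e-67 / (8 * 9.109e-31 * 9.3123e-17)
= 2.3291e-20 J
= 0.1454 eV

0.1454


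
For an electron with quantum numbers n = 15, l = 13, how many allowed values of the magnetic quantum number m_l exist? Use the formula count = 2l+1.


m_l ranges from -l to +l in integer steps
So m_l goes from -13 to +13
Count = 2l + 1 = 2*13 + 1
= 27

27


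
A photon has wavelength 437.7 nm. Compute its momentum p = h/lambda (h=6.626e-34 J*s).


p = h / lambda
= 6.626e-34 / (437.7e-9)
= 6.626e-34 / 4.3770e-07
= 1.5138e-27 kg*m/s

1.5138e-27


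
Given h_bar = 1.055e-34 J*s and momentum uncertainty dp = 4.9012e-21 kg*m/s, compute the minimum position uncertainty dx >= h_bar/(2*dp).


dx = h_bar / (2 * dp)
= 1.055e-34 / (2 * 4.9012e-21)
= 1.055e-34 / 9.8024e-21
= 1.0763e-14 m

1.0763e-14


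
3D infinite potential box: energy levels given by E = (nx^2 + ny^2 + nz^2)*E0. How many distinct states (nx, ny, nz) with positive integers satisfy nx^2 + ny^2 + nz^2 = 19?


Enumerate all (nx, ny, nz) with nx^2 + ny^2 + nz^2 = 19:
(1,3,3)
(3,1,3)
(3,3,1)
Total degeneracy = 3

3


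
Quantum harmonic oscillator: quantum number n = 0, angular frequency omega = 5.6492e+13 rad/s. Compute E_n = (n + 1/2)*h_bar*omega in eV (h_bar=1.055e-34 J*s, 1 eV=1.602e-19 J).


E = (n + 1/2) * h_bar * omega
= (0 + 0.5) * 1.055e-34 * 5.6492e+13
= 0.5 * 5.9599e-21
= 2.9800e-21 J
= 0.0186 eV

0.0186


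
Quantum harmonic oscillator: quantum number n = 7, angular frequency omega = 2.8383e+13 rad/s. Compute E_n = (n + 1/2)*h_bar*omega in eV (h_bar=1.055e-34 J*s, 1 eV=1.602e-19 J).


E = (n + 1/2) * h_bar * omega
= (7 + 0.5) * 1.055e-34 * 2.8383e+13
= 7.5 * 2.9944e-21
= 2.2458e-20 J
= 0.1402 eV

0.1402


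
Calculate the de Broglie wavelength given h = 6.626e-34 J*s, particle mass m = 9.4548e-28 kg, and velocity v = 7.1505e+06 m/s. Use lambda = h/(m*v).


lambda = h / (m * v)
= 6.626e-34 / (9.4548e-28 * 7.1505e+06)
= 6.626e-34 / 6.7607e-21
= 9.8008e-14 m

9.8008e-14


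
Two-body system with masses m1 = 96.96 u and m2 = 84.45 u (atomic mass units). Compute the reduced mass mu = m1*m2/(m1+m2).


mu = m1 * m2 / (m1 + m2)
= 96.96 * 84.45 / (96.96 + 84.45)
= 8188.272 / 181.41
= 45.1368 u

45.1368


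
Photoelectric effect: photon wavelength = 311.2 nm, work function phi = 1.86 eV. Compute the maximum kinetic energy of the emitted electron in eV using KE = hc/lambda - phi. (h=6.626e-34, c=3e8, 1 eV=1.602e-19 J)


E_photon = hc / lambda
= (6.626e-34)(3e8) / (311.2e-9)
= 6.3875e-19 J
= 3.9872 eV
KE = E_photon - phi
= 3.9872 - 1.86
= 2.1272 eV

2.1272


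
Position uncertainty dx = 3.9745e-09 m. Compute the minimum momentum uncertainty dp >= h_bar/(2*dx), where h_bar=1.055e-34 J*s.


dp = h_bar / (2 * dx)
= 1.055e-34 / (2 * 3.9745e-09)
= 1.055e-34 / 7.9490e-09
= 1.3272e-26 kg*m/s

1.3272e-26


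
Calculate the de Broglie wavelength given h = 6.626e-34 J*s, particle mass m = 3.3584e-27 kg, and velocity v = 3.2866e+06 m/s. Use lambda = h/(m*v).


lambda = h / (m * v)
= 6.626e-34 / (3.3584e-27 * 3.2866e+06)
= 6.626e-34 / 1.1038e-20
= 6.0031e-14 m

6.0031e-14


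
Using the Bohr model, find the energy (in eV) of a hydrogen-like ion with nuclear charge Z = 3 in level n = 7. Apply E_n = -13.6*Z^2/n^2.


E_n = -13.6 * Z^2 / n^2
= -13.6 * 3^2 / 7^2
= -13.6 * 9 / 49
= -2.498 eV

-2.498


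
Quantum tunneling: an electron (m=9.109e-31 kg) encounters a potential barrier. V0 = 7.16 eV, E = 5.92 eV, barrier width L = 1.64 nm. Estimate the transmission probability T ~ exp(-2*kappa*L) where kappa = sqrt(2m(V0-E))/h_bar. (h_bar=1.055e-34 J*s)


V0 - E = 1.24 eV = 1.9865e-19 J
kappa = sqrt(2 * m * (V0-E)) / h_bar
= sqrt(2 * 9.109e-31 * 1.9865e-19) / 1.055e-34
= 5.7022e+09 /m
2*kappa*L = 2 * 5.7022e+09 * 1.64e-9
= 18.7031
T = exp(-18.7031) = 7.539499e-09

7.539499e-09


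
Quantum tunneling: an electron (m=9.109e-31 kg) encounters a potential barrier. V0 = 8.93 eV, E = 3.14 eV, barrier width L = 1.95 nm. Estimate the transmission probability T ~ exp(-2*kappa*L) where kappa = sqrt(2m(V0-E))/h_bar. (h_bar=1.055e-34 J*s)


V0 - E = 5.79 eV = 9.2756e-19 J
kappa = sqrt(2 * m * (V0-E)) / h_bar
= sqrt(2 * 9.109e-31 * 9.2756e-19) / 1.055e-34
= 1.2322e+10 /m
2*kappa*L = 2 * 1.2322e+10 * 1.95e-9
= 48.0544
T = exp(-48.0544) = 1.349725e-21

1.349725e-21


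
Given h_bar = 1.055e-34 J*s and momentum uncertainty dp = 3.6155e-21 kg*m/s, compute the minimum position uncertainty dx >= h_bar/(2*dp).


dx = h_bar / (2 * dp)
= 1.055e-34 / (2 * 3.6155e-21)
= 1.055e-34 / 7.2310e-21
= 1.4590e-14 m

1.4590e-14


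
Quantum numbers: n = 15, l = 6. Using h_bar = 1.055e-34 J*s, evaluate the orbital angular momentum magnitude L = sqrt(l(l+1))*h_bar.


L = sqrt(l*(l+1)) * h_bar
= sqrt(6 * 7) * 1.055e-34
= sqrt(42) * 1.055e-34
= 6.4807 * 1.055e-34
= 6.8372e-34 J*s

6.8372e-34


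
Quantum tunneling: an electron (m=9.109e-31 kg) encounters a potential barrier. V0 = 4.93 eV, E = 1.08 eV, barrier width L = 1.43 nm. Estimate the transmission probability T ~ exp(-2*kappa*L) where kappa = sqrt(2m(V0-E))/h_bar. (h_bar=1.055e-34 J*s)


V0 - E = 3.85 eV = 6.1677e-19 J
kappa = sqrt(2 * m * (V0-E)) / h_bar
= sqrt(2 * 9.109e-31 * 6.1677e-19) / 1.055e-34
= 1.0048e+10 /m
2*kappa*L = 2 * 1.0048e+10 * 1.43e-9
= 28.7359
T = exp(-28.7359) = 3.312348e-13

3.312348e-13


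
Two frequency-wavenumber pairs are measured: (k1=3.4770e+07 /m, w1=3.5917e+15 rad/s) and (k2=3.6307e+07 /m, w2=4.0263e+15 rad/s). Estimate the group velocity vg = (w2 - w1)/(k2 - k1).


vg = (w2 - w1) / (k2 - k1)
= (4.0263e+15 - 3.5917e+15) / (3.6307e+07 - 3.4770e+07)
= 4.3460e+14 / 1.5370e+06
= 2.8276e+08 m/s

2.8276e+08


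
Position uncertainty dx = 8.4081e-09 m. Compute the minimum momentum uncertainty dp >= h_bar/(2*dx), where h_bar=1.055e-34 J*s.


dp = h_bar / (2 * dx)
= 1.055e-34 / (2 * 8.4081e-09)
= 1.055e-34 / 1.6816e-08
= 6.2737e-27 kg*m/s

6.2737e-27


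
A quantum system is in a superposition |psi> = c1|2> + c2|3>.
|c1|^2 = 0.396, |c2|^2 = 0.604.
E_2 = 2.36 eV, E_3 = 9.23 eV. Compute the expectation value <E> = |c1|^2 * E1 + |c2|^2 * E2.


<E> = |c1|^2 * E1 + |c2|^2 * E2
= 0.396 * 2.36 + 0.604 * 9.23
= 0.9346 + 5.5749
= 6.5095 eV

6.5095


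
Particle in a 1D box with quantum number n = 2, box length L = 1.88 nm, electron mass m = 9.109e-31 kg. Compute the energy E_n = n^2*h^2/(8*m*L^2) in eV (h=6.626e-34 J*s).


E = n^2 * h^2 / (8 * m * L^2)
= 2^2 * (6.626e-34)^2 / (8 * 9.109e-31 * (1.88e-9)^2)
= 4 * 4.3904e-67 / (8 * 9.109e-31 * 3.5344e-18)
= 6.8185e-20 J
= 0.4256 eV

0.4256


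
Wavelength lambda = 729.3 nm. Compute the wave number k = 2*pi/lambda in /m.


k = 2 * pi / lambda
= 6.2832 / (729.3e-9)
= 6.2832 / 7.2930e-07
= 8.6154e+06 /m

8.6154e+06


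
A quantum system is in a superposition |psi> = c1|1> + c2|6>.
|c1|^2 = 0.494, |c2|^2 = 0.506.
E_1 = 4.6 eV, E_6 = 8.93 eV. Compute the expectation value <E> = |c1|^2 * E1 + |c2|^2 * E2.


<E> = |c1|^2 * E1 + |c2|^2 * E2
= 0.494 * 4.6 + 0.506 * 8.93
= 2.2724 + 4.5186
= 6.791 eV

6.791


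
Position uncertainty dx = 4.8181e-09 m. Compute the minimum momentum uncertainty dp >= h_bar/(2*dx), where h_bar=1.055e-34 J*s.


dp = h_bar / (2 * dx)
= 1.055e-34 / (2 * 4.8181e-09)
= 1.055e-34 / 9.6362e-09
= 1.0948e-26 kg*m/s

1.0948e-26


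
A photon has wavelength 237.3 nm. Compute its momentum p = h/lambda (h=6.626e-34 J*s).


p = h / lambda
= 6.626e-34 / (237.3e-9)
= 6.626e-34 / 2.3730e-07
= 2.7922e-27 kg*m/s

2.7922e-27


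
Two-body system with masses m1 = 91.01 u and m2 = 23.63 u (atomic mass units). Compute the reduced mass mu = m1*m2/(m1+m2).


mu = m1 * m2 / (m1 + m2)
= 91.01 * 23.63 / (91.01 + 23.63)
= 2150.5663 / 114.64
= 18.7593 u

18.7593


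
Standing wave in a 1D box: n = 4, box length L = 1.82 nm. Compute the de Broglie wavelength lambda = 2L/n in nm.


lambda = 2L / n
= 2 * 1.82 / 4
= 3.64 / 4
= 0.91 nm

0.91


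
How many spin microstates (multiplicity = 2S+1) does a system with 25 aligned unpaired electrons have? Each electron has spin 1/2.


Total spin S = N * (1/2) = 25 * 0.5 = 12.5
Spin multiplicity = 2S + 1
= 2 * 12.5 + 1
= 26

26


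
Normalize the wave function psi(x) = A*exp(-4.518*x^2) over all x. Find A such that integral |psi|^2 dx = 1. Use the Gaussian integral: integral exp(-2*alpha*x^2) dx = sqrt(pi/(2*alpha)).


integral |psi|^2 dx = A^2 * sqrt(pi/(2*alpha)) = 1
A^2 = sqrt(2*alpha/pi)
= sqrt(2 * 4.518 / pi)
= 1.695951
A = sqrt(1.695951)
= 1.3023

1.3023


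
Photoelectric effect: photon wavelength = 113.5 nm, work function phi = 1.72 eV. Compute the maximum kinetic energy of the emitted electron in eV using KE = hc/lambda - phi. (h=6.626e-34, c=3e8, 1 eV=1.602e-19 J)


E_photon = hc / lambda
= (6.626e-34)(3e8) / (113.5e-9)
= 1.7514e-18 J
= 10.9324 eV
KE = E_photon - phi
= 10.9324 - 1.72
= 9.2124 eV

9.2124


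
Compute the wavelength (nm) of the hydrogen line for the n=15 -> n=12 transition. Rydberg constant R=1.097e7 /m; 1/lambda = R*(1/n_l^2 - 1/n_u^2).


1/lambda = R * (1/n_l^2 - 1/n_u^2)
= 1.097e7 * (1/12^2 - 1/15^2)
= 1.097e7 * (0.006944 - 0.004444)
= 1.097e7 * 0.0025
= 2.7425e+04 /m
lambda = 1 / 2.7425e+04 = 36463.0811 nm

36463.0811


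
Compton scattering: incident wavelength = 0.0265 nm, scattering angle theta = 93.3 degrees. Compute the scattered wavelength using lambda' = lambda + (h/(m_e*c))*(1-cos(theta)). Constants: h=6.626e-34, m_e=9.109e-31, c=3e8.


Compton wavelength: h/(m_e*c) = 2.4247e-12 m
d_lambda = 2.4247e-12 * (1 - cos(93.3 deg))
= 2.4247e-12 * 1.057564
= 2.5643e-12 m = 0.002564 nm
lambda' = 0.0265 + 0.002564
= 0.029064 nm

0.029064


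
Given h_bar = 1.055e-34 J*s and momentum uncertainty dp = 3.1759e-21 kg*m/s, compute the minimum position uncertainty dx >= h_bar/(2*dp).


dx = h_bar / (2 * dp)
= 1.055e-34 / (2 * 3.1759e-21)
= 1.055e-34 / 6.3518e-21
= 1.6609e-14 m

1.6609e-14


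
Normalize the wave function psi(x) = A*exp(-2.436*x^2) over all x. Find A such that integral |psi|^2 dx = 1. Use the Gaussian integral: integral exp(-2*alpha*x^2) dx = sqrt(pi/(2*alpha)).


integral |psi|^2 dx = A^2 * sqrt(pi/(2*alpha)) = 1
A^2 = sqrt(2*alpha/pi)
= sqrt(2 * 2.436 / pi)
= 1.245314
A = sqrt(1.245314)
= 1.1159

1.1159


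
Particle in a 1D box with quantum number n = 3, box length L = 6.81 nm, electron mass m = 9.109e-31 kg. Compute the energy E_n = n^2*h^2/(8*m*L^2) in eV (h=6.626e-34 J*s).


E = n^2 * h^2 / (8 * m * L^2)
= 3^2 * (6.626e-34)^2 / (8 * 9.109e-31 * (6.81e-9)^2)
= 9 * 4.3904e-67 / (8 * 9.109e-31 * 4.6376e-17)
= 1.1692e-20 J
= 0.073 eV

0.073


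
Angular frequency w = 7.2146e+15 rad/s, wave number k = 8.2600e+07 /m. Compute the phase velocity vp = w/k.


vp = w / k
= 7.2146e+15 / 8.2600e+07
= 8.7344e+07 m/s

8.7344e+07


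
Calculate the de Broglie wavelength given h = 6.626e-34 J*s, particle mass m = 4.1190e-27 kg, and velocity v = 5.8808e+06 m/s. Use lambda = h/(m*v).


lambda = h / (m * v)
= 6.626e-34 / (4.1190e-27 * 5.8808e+06)
= 6.626e-34 / 2.4223e-20
= 2.7354e-14 m

2.7354e-14


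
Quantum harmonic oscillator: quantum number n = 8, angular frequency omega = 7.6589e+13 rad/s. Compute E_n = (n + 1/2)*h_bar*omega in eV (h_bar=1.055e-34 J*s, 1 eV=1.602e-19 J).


E = (n + 1/2) * h_bar * omega
= (8 + 0.5) * 1.055e-34 * 7.6589e+13
= 8.5 * 8.0801e-21
= 6.8681e-20 J
= 0.4287 eV

0.4287


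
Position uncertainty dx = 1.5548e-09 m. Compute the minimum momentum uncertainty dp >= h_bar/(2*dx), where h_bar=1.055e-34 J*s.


dp = h_bar / (2 * dx)
= 1.055e-34 / (2 * 1.5548e-09)
= 1.055e-34 / 3.1096e-09
= 3.3927e-26 kg*m/s

3.3927e-26


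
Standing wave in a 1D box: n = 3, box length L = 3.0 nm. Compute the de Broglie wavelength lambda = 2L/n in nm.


lambda = 2L / n
= 2 * 3.0 / 3
= 6.0 / 3
= 2.0 nm

2.0


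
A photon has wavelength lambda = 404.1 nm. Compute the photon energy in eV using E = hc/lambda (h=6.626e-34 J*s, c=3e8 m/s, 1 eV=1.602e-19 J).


E = hc / lambda
= (6.626e-34)(3e8) / (404.1e-9)
= 1.9878e-25 / 4.0410e-07
= 4.9191e-19 J
Converting to eV: 4.9191e-19 / 1.602e-19
= 3.0706 eV

3.0706


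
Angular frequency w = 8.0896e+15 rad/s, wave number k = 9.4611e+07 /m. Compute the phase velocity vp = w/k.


vp = w / k
= 8.0896e+15 / 9.4611e+07
= 8.5504e+07 m/s

8.5504e+07


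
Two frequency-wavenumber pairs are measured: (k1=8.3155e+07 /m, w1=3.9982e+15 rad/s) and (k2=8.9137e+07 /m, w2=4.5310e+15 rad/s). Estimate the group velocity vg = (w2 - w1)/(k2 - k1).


vg = (w2 - w1) / (k2 - k1)
= (4.5310e+15 - 3.9982e+15) / (8.9137e+07 - 8.3155e+07)
= 5.3280e+14 / 5.9820e+06
= 8.9067e+07 m/s

8.9067e+07


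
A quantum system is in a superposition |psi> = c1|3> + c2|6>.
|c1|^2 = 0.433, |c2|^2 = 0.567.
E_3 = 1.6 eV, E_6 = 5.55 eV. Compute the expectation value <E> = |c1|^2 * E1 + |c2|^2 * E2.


<E> = |c1|^2 * E1 + |c2|^2 * E2
= 0.433 * 1.6 + 0.567 * 5.55
= 0.6928 + 3.1468
= 3.8396 eV

3.8396


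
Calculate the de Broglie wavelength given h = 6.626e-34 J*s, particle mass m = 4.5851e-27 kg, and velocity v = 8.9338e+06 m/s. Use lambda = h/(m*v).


lambda = h / (m * v)
= 6.626e-34 / (4.5851e-27 * 8.9338e+06)
= 6.626e-34 / 4.0962e-20
= 1.6176e-14 m

1.6176e-14


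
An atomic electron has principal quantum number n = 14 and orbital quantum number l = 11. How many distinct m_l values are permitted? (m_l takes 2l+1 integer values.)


m_l ranges from -l to +l in integer steps
So m_l goes from -11 to +11
Count = 2l + 1 = 2*11 + 1
= 23

23


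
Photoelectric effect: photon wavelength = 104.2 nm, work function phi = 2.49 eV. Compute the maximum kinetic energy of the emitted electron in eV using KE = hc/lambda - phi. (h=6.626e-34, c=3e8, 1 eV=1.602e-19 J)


E_photon = hc / lambda
= (6.626e-34)(3e8) / (104.2e-9)
= 1.9077e-18 J
= 11.9081 eV
KE = E_photon - phi
= 11.9081 - 2.49
= 9.4181 eV

9.4181


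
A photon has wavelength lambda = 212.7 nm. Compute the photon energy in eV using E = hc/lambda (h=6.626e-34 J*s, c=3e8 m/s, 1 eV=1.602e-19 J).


E = hc / lambda
= (6.626e-34)(3e8) / (212.7e-9)
= 1.9878e-25 / 2.1270e-07
= 9.3456e-19 J
Converting to eV: 9.3456e-19 / 1.602e-19
= 5.8337 eV

5.8337


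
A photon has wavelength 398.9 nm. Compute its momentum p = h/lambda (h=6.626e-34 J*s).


p = h / lambda
= 6.626e-34 / (398.9e-9)
= 6.626e-34 / 3.9890e-07
= 1.6611e-27 kg*m/s

1.6611e-27


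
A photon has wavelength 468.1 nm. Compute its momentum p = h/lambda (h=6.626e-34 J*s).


p = h / lambda
= 6.626e-34 / (468.1e-9)
= 6.626e-34 / 4.6810e-07
= 1.4155e-27 kg*m/s

1.4155e-27


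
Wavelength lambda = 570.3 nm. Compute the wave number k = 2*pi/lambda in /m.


k = 2 * pi / lambda
= 6.2832 / (570.3e-9)
= 6.2832 / 5.7030e-07
= 1.1017e+07 /m

1.1017e+07


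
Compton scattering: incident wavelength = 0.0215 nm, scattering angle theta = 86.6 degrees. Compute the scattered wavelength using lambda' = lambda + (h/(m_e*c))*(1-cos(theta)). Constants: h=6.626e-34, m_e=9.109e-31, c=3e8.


Compton wavelength: h/(m_e*c) = 2.4247e-12 m
d_lambda = 2.4247e-12 * (1 - cos(86.6 deg))
= 2.4247e-12 * 0.940694
= 2.2809e-12 m = 0.002281 nm
lambda' = 0.0215 + 0.002281
= 0.023781 nm

0.023781


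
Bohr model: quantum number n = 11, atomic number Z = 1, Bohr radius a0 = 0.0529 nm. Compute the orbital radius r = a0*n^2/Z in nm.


r = a0 * n^2 / Z
= 0.0529 * 11^2 / 1
= 0.0529 * 121 / 1
= 6.4009 nm

6.4009


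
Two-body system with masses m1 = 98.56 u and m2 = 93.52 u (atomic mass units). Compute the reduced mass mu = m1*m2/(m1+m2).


mu = m1 * m2 / (m1 + m2)
= 98.56 * 93.52 / (98.56 + 93.52)
= 9217.3312 / 192.08
= 47.9869 u

47.9869


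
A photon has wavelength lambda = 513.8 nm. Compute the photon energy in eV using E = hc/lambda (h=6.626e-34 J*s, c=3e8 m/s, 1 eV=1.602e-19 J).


E = hc / lambda
= (6.626e-34)(3e8) / (513.8e-9)
= 1.9878e-25 / 5.1380e-07
= 3.8688e-19 J
Converting to eV: 3.8688e-19 / 1.602e-19
= 2.415 eV

2.415


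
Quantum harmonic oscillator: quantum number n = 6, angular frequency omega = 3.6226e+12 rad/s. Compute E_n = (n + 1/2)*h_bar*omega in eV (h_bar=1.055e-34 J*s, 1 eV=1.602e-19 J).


E = (n + 1/2) * h_bar * omega
= (6 + 0.5) * 1.055e-34 * 3.6226e+12
= 6.5 * 3.8218e-22
= 2.4842e-21 J
= 0.0155 eV

0.0155


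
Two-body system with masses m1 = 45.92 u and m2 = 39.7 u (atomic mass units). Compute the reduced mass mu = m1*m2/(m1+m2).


mu = m1 * m2 / (m1 + m2)
= 45.92 * 39.7 / (45.92 + 39.7)
= 1823.024 / 85.62
= 21.292 u

21.292


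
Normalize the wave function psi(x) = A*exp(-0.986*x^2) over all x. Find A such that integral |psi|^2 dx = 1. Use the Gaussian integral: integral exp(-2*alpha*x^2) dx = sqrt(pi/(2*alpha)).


integral |psi|^2 dx = A^2 * sqrt(pi/(2*alpha)) = 1
A^2 = sqrt(2*alpha/pi)
= sqrt(2 * 0.986 / pi)
= 0.79228
A = sqrt(0.79228)
= 0.8901

0.8901


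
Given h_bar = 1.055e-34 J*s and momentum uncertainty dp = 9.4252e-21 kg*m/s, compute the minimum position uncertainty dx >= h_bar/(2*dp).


dx = h_bar / (2 * dp)
= 1.055e-34 / (2 * 9.4252e-21)
= 1.055e-34 / 1.8850e-20
= 5.5967e-15 m

5.5967e-15


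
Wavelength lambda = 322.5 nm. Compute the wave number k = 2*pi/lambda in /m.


k = 2 * pi / lambda
= 6.2832 / (322.5e-9)
= 6.2832 / 3.2250e-07
= 1.9483e+07 /m

1.9483e+07


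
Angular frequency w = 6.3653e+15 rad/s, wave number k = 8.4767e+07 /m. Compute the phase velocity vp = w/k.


vp = w / k
= 6.3653e+15 / 8.4767e+07
= 7.5092e+07 m/s

7.5092e+07


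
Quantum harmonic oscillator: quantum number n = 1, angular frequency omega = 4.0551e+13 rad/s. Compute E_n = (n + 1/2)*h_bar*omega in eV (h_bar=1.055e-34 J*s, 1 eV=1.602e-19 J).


E = (n + 1/2) * h_bar * omega
= (1 + 0.5) * 1.055e-34 * 4.0551e+13
= 1.5 * 4.2781e-21
= 6.4172e-21 J
= 0.0401 eV

0.0401


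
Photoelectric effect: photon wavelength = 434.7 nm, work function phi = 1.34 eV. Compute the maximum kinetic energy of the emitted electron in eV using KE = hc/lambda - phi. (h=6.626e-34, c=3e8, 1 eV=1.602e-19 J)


E_photon = hc / lambda
= (6.626e-34)(3e8) / (434.7e-9)
= 4.5728e-19 J
= 2.8544 eV
KE = E_photon - phi
= 2.8544 - 1.34
= 1.5144 eV

1.5144


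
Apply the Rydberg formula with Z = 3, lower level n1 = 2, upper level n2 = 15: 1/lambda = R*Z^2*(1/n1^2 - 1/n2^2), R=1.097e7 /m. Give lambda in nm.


1/lambda = R * Z^2 * (1/n1^2 - 1/n2^2)
= 1.097e7 * 3^2 * (1/2^2 - 1/15^2)
= 1.097e7 * 9 * (0.25 - 0.004444)
= 2.4244e+07 /m
lambda = 1 / 2.4244e+07
= 41.2478 nm

41.2478


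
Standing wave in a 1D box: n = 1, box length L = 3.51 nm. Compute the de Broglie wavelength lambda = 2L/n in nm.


lambda = 2L / n
= 2 * 3.51 / 1
= 7.02 / 1
= 7.02 nm

7.02


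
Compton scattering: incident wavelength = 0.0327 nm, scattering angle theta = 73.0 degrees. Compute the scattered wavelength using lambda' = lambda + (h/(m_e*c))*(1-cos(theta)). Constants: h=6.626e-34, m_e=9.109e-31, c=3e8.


Compton wavelength: h/(m_e*c) = 2.4247e-12 m
d_lambda = 2.4247e-12 * (1 - cos(73.0 deg))
= 2.4247e-12 * 0.707628
= 1.7158e-12 m = 0.001716 nm
lambda' = 0.0327 + 0.001716
= 0.034416 nm

0.034416


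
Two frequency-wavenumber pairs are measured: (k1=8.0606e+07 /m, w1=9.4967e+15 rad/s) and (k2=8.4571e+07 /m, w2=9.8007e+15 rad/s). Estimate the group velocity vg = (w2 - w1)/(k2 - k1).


vg = (w2 - w1) / (k2 - k1)
= (9.8007e+15 - 9.4967e+15) / (8.4571e+07 - 8.0606e+07)
= 3.0400e+14 / 3.9650e+06
= 7.6671e+07 m/s

7.6671e+07


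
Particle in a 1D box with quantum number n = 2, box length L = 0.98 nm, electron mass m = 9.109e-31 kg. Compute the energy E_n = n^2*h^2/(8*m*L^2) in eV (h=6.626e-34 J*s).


E = n^2 * h^2 / (8 * m * L^2)
= 2^2 * (6.626e-34)^2 / (8 * 9.109e-31 * (0.98e-9)^2)
= 4 * 4.3904e-67 / (8 * 9.109e-31 * 9.6040e-19)
= 2.5093e-19 J
= 1.5663 eV

1.5663


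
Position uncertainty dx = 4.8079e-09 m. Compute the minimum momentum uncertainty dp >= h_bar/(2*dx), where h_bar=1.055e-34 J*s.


dp = h_bar / (2 * dx)
= 1.055e-34 / (2 * 4.8079e-09)
= 1.055e-34 / 9.6158e-09
= 1.0972e-26 kg*m/s

1.0972e-26


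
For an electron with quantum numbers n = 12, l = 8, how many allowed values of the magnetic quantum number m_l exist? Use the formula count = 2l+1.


m_l ranges from -l to +l in integer steps
So m_l goes from -8 to +8
Count = 2l + 1 = 2*8 + 1
= 17

17


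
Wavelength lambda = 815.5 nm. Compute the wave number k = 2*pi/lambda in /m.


k = 2 * pi / lambda
= 6.2832 / (815.5e-9)
= 6.2832 / 8.1550e-07
= 7.7047e+06 /m

7.7047e+06


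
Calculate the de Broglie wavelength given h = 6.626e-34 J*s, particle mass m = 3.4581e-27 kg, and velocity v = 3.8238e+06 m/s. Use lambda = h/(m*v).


lambda = h / (m * v)
= 6.626e-34 / (3.4581e-27 * 3.8238e+06)
= 6.626e-34 / 1.3223e-20
= 5.0109e-14 m

5.0109e-14


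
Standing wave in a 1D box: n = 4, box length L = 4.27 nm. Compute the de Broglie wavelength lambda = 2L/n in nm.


lambda = 2L / n
= 2 * 4.27 / 4
= 8.54 / 4
= 2.135 nm

2.135


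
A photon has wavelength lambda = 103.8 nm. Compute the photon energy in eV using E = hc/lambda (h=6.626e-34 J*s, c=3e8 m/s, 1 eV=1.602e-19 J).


E = hc / lambda
= (6.626e-34)(3e8) / (103.8e-9)
= 1.9878e-25 / 1.0380e-07
= 1.9150e-18 J
Converting to eV: 1.9150e-18 / 1.602e-19
= 11.954 eV

11.954


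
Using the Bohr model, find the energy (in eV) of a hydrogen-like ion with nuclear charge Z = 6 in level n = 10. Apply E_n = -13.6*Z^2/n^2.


E_n = -13.6 * Z^2 / n^2
= -13.6 * 6^2 / 10^2
= -13.6 * 36 / 100
= -4.896 eV

-4.896


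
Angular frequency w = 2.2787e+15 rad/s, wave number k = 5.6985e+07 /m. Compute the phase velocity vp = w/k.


vp = w / k
= 2.2787e+15 / 5.6985e+07
= 3.9988e+07 m/s

3.9988e+07


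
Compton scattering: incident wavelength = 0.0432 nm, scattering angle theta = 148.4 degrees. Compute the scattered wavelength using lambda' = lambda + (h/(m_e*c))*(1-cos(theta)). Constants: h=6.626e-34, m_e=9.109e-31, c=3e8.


Compton wavelength: h/(m_e*c) = 2.4247e-12 m
d_lambda = 2.4247e-12 * (1 - cos(148.4 deg))
= 2.4247e-12 * 1.851727
= 4.4899e-12 m = 0.00449 nm
lambda' = 0.0432 + 0.00449
= 0.04769 nm

0.04769


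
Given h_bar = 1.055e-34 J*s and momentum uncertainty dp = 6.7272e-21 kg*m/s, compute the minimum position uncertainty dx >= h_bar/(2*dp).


dx = h_bar / (2 * dp)
= 1.055e-34 / (2 * 6.7272e-21)
= 1.055e-34 / 1.3454e-20
= 7.8413e-15 m

7.8413e-15


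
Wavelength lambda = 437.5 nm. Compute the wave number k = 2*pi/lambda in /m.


k = 2 * pi / lambda
= 6.2832 / (437.5e-9)
= 6.2832 / 4.3750e-07
= 1.4362e+07 /m

1.4362e+07


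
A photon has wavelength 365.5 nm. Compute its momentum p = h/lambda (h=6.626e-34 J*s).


p = h / lambda
= 6.626e-34 / (365.5e-9)
= 6.626e-34 / 3.6550e-07
= 1.8129e-27 kg*m/s

1.8129e-27


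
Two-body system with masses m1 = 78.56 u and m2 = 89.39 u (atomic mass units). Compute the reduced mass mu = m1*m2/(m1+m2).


mu = m1 * m2 / (m1 + m2)
= 78.56 * 89.39 / (78.56 + 89.39)
= 7022.4784 / 167.95
= 41.8129 u

41.8129


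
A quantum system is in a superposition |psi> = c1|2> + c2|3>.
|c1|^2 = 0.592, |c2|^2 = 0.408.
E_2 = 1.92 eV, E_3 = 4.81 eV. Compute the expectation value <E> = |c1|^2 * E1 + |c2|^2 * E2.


<E> = |c1|^2 * E1 + |c2|^2 * E2
= 0.592 * 1.92 + 0.408 * 4.81
= 1.1366 + 1.9625
= 3.0991 eV

3.0991


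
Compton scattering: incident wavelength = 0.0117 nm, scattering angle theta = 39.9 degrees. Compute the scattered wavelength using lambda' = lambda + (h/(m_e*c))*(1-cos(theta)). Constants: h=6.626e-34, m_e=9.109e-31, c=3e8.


Compton wavelength: h/(m_e*c) = 2.4247e-12 m
d_lambda = 2.4247e-12 * (1 - cos(39.9 deg))
= 2.4247e-12 * 0.232835
= 5.6456e-13 m = 0.000565 nm
lambda' = 0.0117 + 0.000565
= 0.012265 nm

0.012265


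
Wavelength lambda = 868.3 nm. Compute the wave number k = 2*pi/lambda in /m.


k = 2 * pi / lambda
= 6.2832 / (868.3e-9)
= 6.2832 / 8.6830e-07
= 7.2362e+06 /m

7.2362e+06


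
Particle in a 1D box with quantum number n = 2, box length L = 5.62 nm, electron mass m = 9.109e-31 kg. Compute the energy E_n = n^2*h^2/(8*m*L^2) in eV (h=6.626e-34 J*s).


E = n^2 * h^2 / (8 * m * L^2)
= 2^2 * (6.626e-34)^2 / (8 * 9.109e-31 * (5.62e-9)^2)
= 4 * 4.3904e-67 / (8 * 9.109e-31 * 3.1584e-17)
= 7.6301e-21 J
= 0.0476 eV

0.0476


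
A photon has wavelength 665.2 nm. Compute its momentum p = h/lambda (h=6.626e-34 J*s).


p = h / lambda
= 6.626e-34 / (665.2e-9)
= 6.626e-34 / 6.6520e-07
= 9.9609e-28 kg*m/s

9.9609e-28


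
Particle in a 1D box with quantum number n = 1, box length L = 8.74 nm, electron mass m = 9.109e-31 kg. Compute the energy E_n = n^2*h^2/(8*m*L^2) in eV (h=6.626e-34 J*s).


E = n^2 * h^2 / (8 * m * L^2)
= 1^2 * (6.626e-34)^2 / (8 * 9.109e-31 * (8.74e-9)^2)
= 1 * 4.3904e-67 / (8 * 9.109e-31 * 7.6388e-17)
= 7.8871e-22 J
= 0.0049 eV

0.0049


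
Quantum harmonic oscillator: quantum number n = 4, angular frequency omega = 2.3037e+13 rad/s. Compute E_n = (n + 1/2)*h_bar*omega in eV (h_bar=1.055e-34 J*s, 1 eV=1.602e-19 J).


E = (n + 1/2) * h_bar * omega
= (4 + 0.5) * 1.055e-34 * 2.3037e+13
= 4.5 * 2.4304e-21
= 1.0937e-20 J
= 0.0683 eV

0.0683


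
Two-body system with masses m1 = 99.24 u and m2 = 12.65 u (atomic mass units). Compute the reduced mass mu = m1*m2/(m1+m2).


mu = m1 * m2 / (m1 + m2)
= 99.24 * 12.65 / (99.24 + 12.65)
= 1255.386 / 111.89
= 11.2198 u

11.2198


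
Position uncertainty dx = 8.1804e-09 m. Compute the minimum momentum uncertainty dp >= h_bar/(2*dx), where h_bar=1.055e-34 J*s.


dp = h_bar / (2 * dx)
= 1.055e-34 / (2 * 8.1804e-09)
= 1.055e-34 / 1.6361e-08
= 6.4483e-27 kg*m/s

6.4483e-27


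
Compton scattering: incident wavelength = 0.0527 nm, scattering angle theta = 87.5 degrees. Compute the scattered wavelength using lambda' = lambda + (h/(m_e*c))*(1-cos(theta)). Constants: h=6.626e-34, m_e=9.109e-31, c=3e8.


Compton wavelength: h/(m_e*c) = 2.4247e-12 m
d_lambda = 2.4247e-12 * (1 - cos(87.5 deg))
= 2.4247e-12 * 0.956381
= 2.3189e-12 m = 0.002319 nm
lambda' = 0.0527 + 0.002319
= 0.055019 nm

0.055019
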